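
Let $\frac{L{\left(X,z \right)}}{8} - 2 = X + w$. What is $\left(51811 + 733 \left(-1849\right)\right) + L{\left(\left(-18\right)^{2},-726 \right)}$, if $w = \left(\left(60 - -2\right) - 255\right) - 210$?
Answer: $-1304122$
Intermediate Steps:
$w = -403$ ($w = \left(\left(60 + 2\right) - 255\right) - 210 = \left(62 - 255\right) - 210 = -193 - 210 = -403$)
$L{\left(X,z \right)} = -3208 + 8 X$ ($L{\left(X,z \right)} = 16 + 8 \left(X - 403\right) = 16 + 8 \left(-403 + X\right) = 16 + \left(-3224 + 8 X\right) = -3208 + 8 X$)
$\left(51811 + 733 \left(-1849\right)\right) + L{\left(\left(-18\right)^{2},-726 \right)} = \left(51811 + 733 \left(-1849\right)\right) - \left(3208 - 8 \left(-18\right)^{2}\right) = \left(51811 - 1355317\right) + \left(-3208 + 8 \cdot 324\right) = -1303506 + \left(-3208 + 2592\right) = -1303506 - 616 = -1304122$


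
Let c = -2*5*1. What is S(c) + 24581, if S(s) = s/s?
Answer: 24582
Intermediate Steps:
c = -10 (c = -10*1 = -10)
S(s) = 1
S(c) + 24581 = 1 + 24581 = 24582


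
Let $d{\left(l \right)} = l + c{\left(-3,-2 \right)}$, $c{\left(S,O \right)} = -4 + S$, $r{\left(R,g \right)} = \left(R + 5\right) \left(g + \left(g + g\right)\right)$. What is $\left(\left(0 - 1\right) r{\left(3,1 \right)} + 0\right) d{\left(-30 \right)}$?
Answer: $888$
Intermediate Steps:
$r{\left(R,g \right)} = 3 g \left(5 + R\right)$ ($r{\left(R,g \right)} = \left(5 + R\right) \left(g + 2 g\right) = \left(5 + R\right) 3 g = 3 g \left(5 + R\right)$)
$d{\left(l \right)} = -7 + l$ ($d{\left(l \right)} = l - 7 = -7 + l$)
$\left(\left(0 - 1\right) r{\left(3,1 \right)} + 0\right) d{\left(-30 \right)} = \left(\left(0 - 1\right) 3 \cdot 1 \left(5 + 3\right) + 0\right) \left(-7 - 30\right) = \left(- 3 \cdot 1 \cdot 8 + 0\right) \left(-37\right) = \left(\left(-1\right) 24 + 0\right) \left(-37\right) = \left(-24 + 0\right) \left(-37\right) = \left(-24\right) \left(-37\right) = 888$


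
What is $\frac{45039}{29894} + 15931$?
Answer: $\frac{476286353}{29894} \approx 15933.0$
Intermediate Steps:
$\frac{45039}{29894} + 15931 = \frac{476286353}{29894}$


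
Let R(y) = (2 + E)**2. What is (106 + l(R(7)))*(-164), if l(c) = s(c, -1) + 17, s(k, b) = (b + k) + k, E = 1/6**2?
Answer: -3459785/162 ≈ -21357.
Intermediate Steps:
E = 1/36 ≈ 0.027778
s(k, b) = b + 2*k
R(y) = 5329/1296 (R(y) = (2 + 1/36)**2 = (73/36)**2 = 5329/1296)
l(c) = 16 + 2*c (l(c) = (-1 + 2*c) + 17 = 16 + 2*c)
(106 + l(R(7)))*(-164) = (106 + (16 + 2*(5329/1296)))*(-164) = (106 + (16 + 5329/648))*(-164) = (106 + 15697/648)*(-164) = (84385/648)*(-164) = -3459785/162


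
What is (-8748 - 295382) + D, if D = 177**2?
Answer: -272801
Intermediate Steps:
D = 31329
(-8748 - 295382) + D = (-8748 - 295382) + 31329 = -304130 + 31329 = -272801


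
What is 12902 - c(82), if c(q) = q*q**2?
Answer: -538466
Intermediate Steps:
c(q) = q**3
12902 - c(82) = 12902 - 1*82**3 = 12902 - 1*551368 = 12902 - 551368 = -538466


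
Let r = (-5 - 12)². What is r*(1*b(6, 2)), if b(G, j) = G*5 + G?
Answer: 10404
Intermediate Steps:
b(G, j) = 6*G (b(G, j) = 5*G + G = 6*G)
r = 289 (r = (-17)² = 289)
r*(1*b(6, 2)) = 289*(1*(6*6)) = 289*(1*36) = 289*36 = 10404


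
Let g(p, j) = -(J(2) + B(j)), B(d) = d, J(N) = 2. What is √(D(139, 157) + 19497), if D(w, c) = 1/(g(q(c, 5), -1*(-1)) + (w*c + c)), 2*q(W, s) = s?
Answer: √9416827371890/21977 ≈ 139.63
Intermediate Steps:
q(W, s) = s/2
g(p, j) = -2 - j (g(p, j) = -(2 + j) = -2 - j)
D(w, c) = 1/(-3 + c + c*w) (D(w, c) = 1/((-2 - (-1)*(-1)) + (w*c + c)) = 1/((-2 - 1*1) + (c*w + c)) = 1/((-2 - 1) + (c + c*w)) = 1/(-3 + (c + c*w)) = 1/(-3 + c + c*w))
√(D(139, 157) + 19497) = √(1/(-3 + 157 + 157*139) + 19497) = √(1/(-3 + 157 + 21823) + 19497) = √(1/21977 + 19497) = √(428485570/21977) = √9416827371890/21977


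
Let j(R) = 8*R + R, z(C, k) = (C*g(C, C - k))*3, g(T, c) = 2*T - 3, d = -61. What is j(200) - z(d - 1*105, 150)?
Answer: -165030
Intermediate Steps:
g(T, c) = -3 + 2*T
z(C, k) = 3*C*(-3 + 2*C) (z(C, k) = (C*(-3 + 2*C))*3 = 3*C*(-3 + 2*C))
j(R) = 9*R
j(200) - z(d - 1*105, 150) = 9*200 - 3*(-61 - 1*105)*(-3 + 2*(-61 - 1*105)) = 1800 - 3*(-61 - 105)*(-3 + 2*(-61 - 105)) = 1800 - 3*(-166)*(-3 + 2*(-166)) = 1800 - 3*(-166)*(-3 - 332) = 1800 - 3*(-166)*(-335) = 1800 - 1*166830 = 1800 - 166830 = -165030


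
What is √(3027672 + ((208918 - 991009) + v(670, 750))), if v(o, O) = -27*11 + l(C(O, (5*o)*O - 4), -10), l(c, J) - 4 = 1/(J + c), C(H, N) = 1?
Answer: √20207591/3 ≈ 1498.4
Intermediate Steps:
l(c, J) = 4 + 1/(J + c)
v(o, O) = -2638/9 (v(o, O) = -27*11 + (1 + 4*(-10) + 4*1)/(-10 + 1) = -297 + (1 - 40 + 4)/(-9) = -297 - ⅑*(-35) = -297 + 35/9 = -2638/9)
√(3027672 + ((208918 - 991009) + v(670, 750))) = √(3027672 + ((208918 - 991009) - 2638/9)) = √(3027672 + (-782091 - 2638/9)) = √(3027672 - 7041457/9) = √(20207591/9) = √20207591/3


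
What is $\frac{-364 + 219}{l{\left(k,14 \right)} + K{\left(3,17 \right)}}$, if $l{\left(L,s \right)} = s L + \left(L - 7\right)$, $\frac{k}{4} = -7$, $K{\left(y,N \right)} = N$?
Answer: $\frac{29}{82} \approx 0.35366$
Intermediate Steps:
$k = -28$ ($k = 4 \left(-7\right) = -28$)
$l{\left(L,s \right)} = -7 + L + L s$ ($l{\left(L,s \right)} = L s + \left(-7 + L\right) = -7 + L + L s$)
$\frac{-364 + 219}{l{\left(k,14 \right)} + K{\left(3,17 \right)}} = \frac{-364 + 219}{\left(-7 - 28 - 392\right) + 17} = - \frac{145}{\left(-7 - 28 - 392\right) + 17} = - \frac{145}{-427 + 17} = - \frac{145}{-410} = \left(-145\right) \left(- \frac{1}{410}\right) = \frac{29}{82}$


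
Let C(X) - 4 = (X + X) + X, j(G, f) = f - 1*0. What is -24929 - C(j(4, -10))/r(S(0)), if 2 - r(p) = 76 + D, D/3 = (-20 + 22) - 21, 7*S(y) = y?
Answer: -423819/17 ≈ -24931.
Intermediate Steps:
j(G, f) = f (j(G, f) = f + 0 = f)
S(y) = y/7
D = -57 (D = 3*((-20 + 22) - 21) = 3*(2 - 21) = 3*(-19) = -57)
C(X) = 4 + 3*X (C(X) = 4 + ((X + X) + X) = 4 + (2*X + X) = 4 + 3*X)
r(p) = -17 (r(p) = 2 - (76 - 57) = 2 - 1*19 = 2 - 19 = -17)
-24929 - C(j(4, -10))/r(S(0)) = -24929 - (4 + 3*(-10))/(-17) = -24929 - (4 - 30)*(-1)/17 = -24929 - (-26)*(-1)/17 = -24929 - 1*26/17 = -24929 - 26/17 = -423819/17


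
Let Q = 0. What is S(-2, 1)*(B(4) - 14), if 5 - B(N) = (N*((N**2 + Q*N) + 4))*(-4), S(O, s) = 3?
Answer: 933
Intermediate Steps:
B(N) = 5 + 4*N*(4 + N**2) (B(N) = 5 - N*((N**2 + 0*N) + 4)*(-4) = 5 - N*((N**2 + 0) + 4)*(-4) = 5 - N*(N**2 + 4)*(-4) = 5 - N*(4 + N**2)*(-4) = 5 - (-4)*N*(4 + N**2) = 5 + 4*N*(4 + N**2))
S(-2, 1)*(B(4) - 14) = 3*((5 + 4*4**3 + 16*4) - 14) = 3*((5 + 4*64 + 64) - 14) = 3*((5 + 256 + 64) - 14) = 3*(325 - 14) = 3*311 = 933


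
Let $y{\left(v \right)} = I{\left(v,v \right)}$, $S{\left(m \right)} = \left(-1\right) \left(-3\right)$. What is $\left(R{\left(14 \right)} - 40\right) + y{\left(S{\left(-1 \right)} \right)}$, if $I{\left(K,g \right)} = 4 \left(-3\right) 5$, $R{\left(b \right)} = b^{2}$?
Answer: $96$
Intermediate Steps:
$I{\left(K,g \right)} = -60$ ($I{\left(K,g \right)} = \left(-12\right) 5 = -60$)
$S{\left(m \right)} = 3$
$y{\left(v \right)} = -60$
$\left(R{\left(14 \right)} - 40\right) + y{\left(S{\left(-1 \right)} \right)} = \left(14^{2} - 40\right) - 60 = \left(196 - 40\right) - 60 = 156 - 60 = 96$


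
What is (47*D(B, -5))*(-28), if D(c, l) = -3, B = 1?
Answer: 3948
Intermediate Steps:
(47*D(B, -5))*(-28) = (47*(-3))*(-28) = -141*(-28) = 3948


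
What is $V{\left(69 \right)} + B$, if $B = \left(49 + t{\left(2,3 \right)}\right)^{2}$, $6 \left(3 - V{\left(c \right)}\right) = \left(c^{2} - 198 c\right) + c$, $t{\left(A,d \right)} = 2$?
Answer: $4076$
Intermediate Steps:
$V{\left(c \right)} = 3 - \frac{c^{2}}{6} + \frac{197 c}{6}$ ($V{\left(c \right)} = 3 - \frac{\left(c^{2} - 198 c\right) + c}{6} = 3 - \frac{c^{2} - 197 c}{6} = 3 - \left(- \frac{197 c}{6} + \frac{c^{2}}{6}\right) = 3 - \frac{c^{2}}{6} + \frac{197 c}{6}$)
$B = 2601$ ($B = \left(49 + 2\right)^{2} = 51^{2} = 2601$)
$V{\left(69 \right)} + B = \left(3 - \frac{69^{2}}{6} + \frac{197}{6} \cdot 69\right) + 2601 = \left(3 - \frac{1587}{2} + \frac{4531}{2}\right) + 2601 = 1475 + 2601 = 4076$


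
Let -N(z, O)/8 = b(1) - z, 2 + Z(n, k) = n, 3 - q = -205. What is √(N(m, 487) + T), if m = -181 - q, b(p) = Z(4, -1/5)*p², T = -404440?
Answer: 4*I*√25473 ≈ 638.41*I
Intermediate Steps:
q = 208 (q = 3 - 1*(-205) = 3 + 205 = 208)
Z(n, k) = -2 + n
b(p) = 2*p² (b(p) = (-2 + 4)*p² = 2*p²)
m = -389 (m = -181 - 1*208 = -181 - 208 = -389)
N(z, O) = -16 + 8*z (N(z, O) = -8*(2*1² - z) = -8*(2*1 - z) = -8*(2 - z) = -16 + 8*z)
√(N(m, 487) + T) = √((-16 + 8*(-389)) - 404440) = √((-16 - 3112) - 404440) = √(-3128 - 404440) = √(-407568) = 4*I*√25473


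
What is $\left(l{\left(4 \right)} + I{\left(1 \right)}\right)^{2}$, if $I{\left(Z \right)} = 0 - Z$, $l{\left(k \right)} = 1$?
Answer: $0$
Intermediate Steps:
$I{\left(Z \right)} = - Z$
$\left(l{\left(4 \right)} + I{\left(1 \right)}\right)^{2} = \left(1 - 1\right)^{2} = 0^{2} = 0$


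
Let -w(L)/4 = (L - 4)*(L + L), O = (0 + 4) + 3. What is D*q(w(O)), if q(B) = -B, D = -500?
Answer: -84000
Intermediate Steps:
O = 7 (O = 4 + 3 = 7)
w(L) = -8*L*(-4 + L) (w(L) = -4*(L - 4)*(L + L) = -4*(-4 + L)*2*L = -8*L*(-4 + L))
D*q(w(O)) = -(-500)*8*7*(4 - 1*7) = -(-500)*8*7*(4 - 7) = -(-500)*8*7*(-3) = -(-500)*(-168) = -500*168 = -84000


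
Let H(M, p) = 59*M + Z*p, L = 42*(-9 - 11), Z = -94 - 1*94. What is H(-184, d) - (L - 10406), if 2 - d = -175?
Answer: -32886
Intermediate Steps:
Z = -188 (Z = -94 - 94 = -188)
d = 177 (d = 2 - 1*(-175) = 2 + 175 = 177)
L = -840 (L = 42*(-20) = -840)
H(M, p) = -188*p + 59*M (H(M, p) = 59*M - 188*p = -188*p + 59*M)
H(-184, d) - (L - 10406) = (-188*177 + 59*(-184)) - (-840 - 10406) = (-33276 - 10856) - 1*(-11246) = -44132 + 11246 = -32886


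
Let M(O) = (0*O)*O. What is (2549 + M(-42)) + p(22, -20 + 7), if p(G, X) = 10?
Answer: 2559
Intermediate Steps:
M(O) = 0 (M(O) = 0*O = 0)
(2549 + M(-42)) + p(22, -20 + 7) = (2549 + 0) + 10 = 2549 + 10 = 2559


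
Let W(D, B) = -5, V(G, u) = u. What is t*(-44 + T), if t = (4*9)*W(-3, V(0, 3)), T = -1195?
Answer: 223020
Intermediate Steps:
t = -180 (t = (4*9)*(-5) = 36*(-5) = -180)
t*(-44 + T) = -180*(-44 - 1195) = -180*(-1239) = 223020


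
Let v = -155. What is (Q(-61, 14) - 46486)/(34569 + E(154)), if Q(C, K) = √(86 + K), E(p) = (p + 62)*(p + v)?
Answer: -5164/3817 ≈ -1.3529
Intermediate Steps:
E(p) = (-155 + p)*(62 + p) (E(p) = (p + 62)*(p - 155) = (62 + p)*(-155 + p) = (-155 + p)*(62 + p))
(Q(-61, 14) - 46486)/(34569 + E(154)) = (√(86 + 14) - 46486)/(34569 + (-9610 + 154² - 93*154)) = (√100 - 46486)/(34569 + (-9610 + 23716 - 14322)) = (10 - 46486)/(34569 - 216) = -46476/34353 = -46476*1/34353 = -5164/3817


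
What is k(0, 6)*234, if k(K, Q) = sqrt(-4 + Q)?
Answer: 234*sqrt(2) ≈ 330.93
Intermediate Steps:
k(0, 6)*234 = sqrt(-4 + 6)*234 = sqrt(2)*234 = 234*sqrt(2)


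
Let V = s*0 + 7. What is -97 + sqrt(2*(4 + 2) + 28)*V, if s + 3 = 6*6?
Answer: -97 + 14*sqrt(10) ≈ -52.728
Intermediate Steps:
s = 33 (s = -3 + 6*6 = -3 + 36 = 33)
V = 7 (V = 33*0 + 7 = 0 + 7 = 7)
-97 + sqrt(2*(4 + 2) + 28)*V = -97 + sqrt(2*(4 + 2) + 28)*7 = -97 + sqrt(2*6 + 28)*7 = -97 + sqrt(12 + 28)*7 = -97 + sqrt(40)*7 = -97 + (2*sqrt(10))*7 = -97 + 14*sqrt(10)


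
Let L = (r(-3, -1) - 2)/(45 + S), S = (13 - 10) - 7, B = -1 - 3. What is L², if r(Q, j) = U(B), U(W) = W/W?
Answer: 1/1681 ≈ 0.00059488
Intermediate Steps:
B = -4
U(W) = 1
r(Q, j) = 1
S = -4 (S = 3 - 7 = -4)
L = -1/41 (L = (1 - 2)/(45 - 4) = -1/41 ≈ -0.024390)
L² = (-1/41)² = 1/1681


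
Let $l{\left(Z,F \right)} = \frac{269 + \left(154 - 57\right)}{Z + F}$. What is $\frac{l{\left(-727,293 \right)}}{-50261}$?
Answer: $\frac{183}{10906637} \approx 1.6779 \cdot 10^{-5}$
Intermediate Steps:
$l{\left(Z,F \right)} = \frac{366}{F + Z}$ ($l{\left(Z,F \right)} = \frac{269 + 97}{F + Z} = \frac{366}{F + Z}$)
$\frac{l{\left(-727,293 \right)}}{-50261} = \frac{366 \frac{1}{293 - 727}}{-50261} = \frac{366}{-434} \left(- \frac{1}{50261}\right) = 366 \left(- \frac{1}{434}\right) \left(- \frac{1}{50261}\right) = \left(- \frac{183}{217}\right) \left(- \frac{1}{50261}\right) = \frac{183}{10906637}$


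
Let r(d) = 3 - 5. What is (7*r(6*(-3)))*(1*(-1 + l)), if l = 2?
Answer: -14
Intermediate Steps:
r(d) = -2
(7*r(6*(-3)))*(1*(-1 + l)) = (7*(-2))*(1*(-1 + 2)) = -14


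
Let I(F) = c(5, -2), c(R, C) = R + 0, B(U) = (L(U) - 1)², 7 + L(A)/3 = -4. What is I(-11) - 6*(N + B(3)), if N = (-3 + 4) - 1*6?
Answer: -6901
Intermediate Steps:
L(A) = -33 (L(A) = -21 + 3*(-4) = -21 - 12 = -33)
N = -5 (N = 1 - 6 = -5)
B(U) = 1156 (B(U) = (-33 - 1)² = (-34)² = 1156)
c(R, C) = R
I(F) = 5
I(-11) - 6*(N + B(3)) = 5 - 6*(-5 + 1156) = 5 - 6*1151 = 5 - 1*6906 = 5 - 6906 = -6901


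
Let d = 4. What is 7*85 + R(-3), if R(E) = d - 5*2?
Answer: 589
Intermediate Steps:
R(E) = -6 (R(E) = 4 - 5*2 = 4 - 10 = -6)
7*85 + R(-3) = 7*85 - 6 = 595 - 6 = 589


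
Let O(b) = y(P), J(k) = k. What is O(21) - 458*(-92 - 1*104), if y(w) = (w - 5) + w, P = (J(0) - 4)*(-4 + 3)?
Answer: 89771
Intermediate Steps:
P = 4 (P = (0 - 4)*(-4 + 3) = -4*(-1) = 4)
y(w) = -5 + 2*w (y(w) = (-5 + w) + w = -5 + 2*w)
O(b) = 3 (O(b) = -5 + 2*4 = -5 + 8 = 3)
O(21) - 458*(-92 - 1*104) = 3 - 458*(-92 - 1*104) = 3 - 458*(-92 - 104) = 3 - 458*(-196) = 3 + 89768 = 89771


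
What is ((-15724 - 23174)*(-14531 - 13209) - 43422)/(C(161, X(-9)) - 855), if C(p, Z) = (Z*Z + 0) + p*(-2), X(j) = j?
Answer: -539493549/548 ≈ -9.8448e+5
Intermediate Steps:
C(p, Z) = Z**2 - 2*p (C(p, Z) = (Z**2 + 0) - 2*p = Z**2 - 2*p)
((-15724 - 23174)*(-14531 - 13209) - 43422)/(C(161, X(-9)) - 855) = ((-15724 - 23174)*(-14531 - 13209) - 43422)/(((-9)**2 - 2*161) - 855) = (-38898*(-27740) - 43422)/((81 - 322) - 855) = (1079030520 - 43422)/(-241 - 855) = 1078987098/(-1096) = 1078987098*(-1/1096) = -539493549/548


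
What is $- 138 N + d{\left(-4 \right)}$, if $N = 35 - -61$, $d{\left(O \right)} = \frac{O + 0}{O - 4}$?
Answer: $- \frac{26495}{2} \approx -13248.0$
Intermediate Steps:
$d{\left(O \right)} = \frac{O}{-4 + O}$
$N = 96$ ($N = 35 + 61 = 96$)
$- 138 N + d{\left(-4 \right)} = \left(-138\right) 96 - \frac{4}{-4 - 4} = -13248 - \frac{4}{-8} = -13248 - - \frac{1}{2} = -13248 + \frac{1}{2} = - \frac{26495}{2}$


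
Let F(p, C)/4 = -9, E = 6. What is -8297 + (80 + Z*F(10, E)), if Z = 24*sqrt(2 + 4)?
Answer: -8217 - 864*sqrt(6) ≈ -10333.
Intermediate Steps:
F(p, C) = -36 (F(p, C) = 4*(-9) = -36)
Z = 24*sqrt(6) ≈ 58.788
-8297 + (80 + Z*F(10, E)) = -8297 + (80 + (24*sqrt(6))*(-36)) = -8297 + (80 - 864*sqrt(6)) = -8217 - 864*sqrt(6)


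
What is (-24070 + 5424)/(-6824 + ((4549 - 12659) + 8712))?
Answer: 9323/3111 ≈ 2.9968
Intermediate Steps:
(-24070 + 5424)/(-6824 + ((4549 - 12659) + 8712)) = -18646/(-6824 + (-8110 + 8712)) = -18646/(-6824 + 602) = -18646/(-6222) = -18646*(-1/6222) = 9323/3111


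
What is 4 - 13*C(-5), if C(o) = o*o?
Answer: -321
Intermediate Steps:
C(o) = o²
4 - 13*C(-5) = 4 - 13*(-5)² = 4 - 13*25 = 4 - 325 = -321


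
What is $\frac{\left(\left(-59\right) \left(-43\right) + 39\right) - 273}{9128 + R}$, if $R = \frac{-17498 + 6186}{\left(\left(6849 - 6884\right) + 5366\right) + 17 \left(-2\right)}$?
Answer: $\frac{1742713}{6905672} \approx 0.25236$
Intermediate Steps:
$R = - \frac{11312}{5297}$ ($R = - \frac{11312}{\left(-35 + 5366\right) - 34} = - \frac{11312}{5331 - 34} = - \frac{11312}{5297} \approx -2.1355$)
$\frac{\left(\left(-59\right) \left(-43\right) + 39\right) - 273}{9128 + R} = \frac{\left(\left(-59\right) \left(-43\right) + 39\right) - 273}{9128 - \frac{11312}{5297}} = \frac{\left(2537 + 39\right) - 273}{\frac{48339704}{5297}} = \left(2576 - 273\right) \frac{5297}{48339704} = 2303 \cdot \frac{5297}{48339704} = \frac{1742713}{6905672}$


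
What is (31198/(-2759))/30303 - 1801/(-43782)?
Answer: 49736151247/1220145628338 ≈ 0.040762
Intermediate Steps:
(31198/(-2759))/30303 - 1801/(-43782) = (31198*(-1/2759))*(1/30303) - 1801*(-1/43782) = -31198/2759*1/30303 + 1801/43782 = -31198/83605977 + 1801/43782 = 49736151247/1220145628338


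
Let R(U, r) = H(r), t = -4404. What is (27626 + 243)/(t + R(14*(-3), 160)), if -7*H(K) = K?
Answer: -195083/30988 ≈ -6.2954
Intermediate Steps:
H(K) = -K/7
R(U, r) = -r/7
(27626 + 243)/(t + R(14*(-3), 160)) = (27626 + 243)/(-4404 - ⅐*160) = 27869/(-4404 - 160/7) = 27869/(-30988/7) = 27869*(-7/30988) = -195083/30988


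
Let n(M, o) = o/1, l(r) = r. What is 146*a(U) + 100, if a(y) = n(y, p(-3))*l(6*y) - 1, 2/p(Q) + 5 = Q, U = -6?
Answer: 1268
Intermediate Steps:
p(Q) = 2/(-5 + Q)
n(M, o) = o (n(M, o) = o*1 = o)
a(y) = -1 - 3*y/2 (a(y) = (2/(-5 - 3))*(6*y) - 1 = (2/(-8))*(6*y) - 1 = (2*(-1/8))*(6*y) - 1 = -3*y/2 - 1 = -1 - 3*y/2)
146*a(U) + 100 = 146*(-1 - 3/2*(-6)) + 100 = 146*(-1 + 9) + 100 = 146*8 + 100 = 1168 + 100 = 1268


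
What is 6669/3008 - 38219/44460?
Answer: 45385247/33433920 ≈ 1.3575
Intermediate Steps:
6669/3008 - 38219/44460 = 45385247/33433920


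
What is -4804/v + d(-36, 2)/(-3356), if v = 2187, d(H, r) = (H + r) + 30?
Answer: -4028369/1834893 ≈ -2.1954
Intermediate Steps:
d(H, r) = 30 + H + r
-4804/v + d(-36, 2)/(-3356) = -4804/2187 + (30 - 36 + 2)/(-3356) = -4804*1/2187 - 4*(-1/3356) = -4804/2187 + 1/839 = -4028369/1834893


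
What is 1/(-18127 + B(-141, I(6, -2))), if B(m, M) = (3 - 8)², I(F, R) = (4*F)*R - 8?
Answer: -1/18102 ≈ -5.5243e-5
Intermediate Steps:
I(F, R) = -8 + 4*F*R (I(F, R) = 4*F*R - 8 = -8 + 4*F*R)
B(m, M) = 25 (B(m, M) = (-5)² = 25)
1/(-18127 + B(-141, I(6, -2))) = 1/(-18127 + 25) = 1/(-18102) = -1/18102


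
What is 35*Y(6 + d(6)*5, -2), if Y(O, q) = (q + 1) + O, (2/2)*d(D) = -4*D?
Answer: -4025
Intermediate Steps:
d(D) = -4*D
Y(O, q) = 1 + O + q (Y(O, q) = (1 + q) + O = 1 + O + q)
35*Y(6 + d(6)*5, -2) = 35*(1 + (6 - 4*6*5) - 2) = 35*(1 + (6 - 24*5) - 2) = 35*(1 + (6 - 120) - 2) = 35*(1 - 114 - 2) = 35*(-115) = -4025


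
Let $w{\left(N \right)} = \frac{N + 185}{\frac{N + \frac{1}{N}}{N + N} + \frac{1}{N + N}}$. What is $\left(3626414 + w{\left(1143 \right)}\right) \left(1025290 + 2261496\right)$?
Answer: $\frac{15596928548274332156}{1307593} \approx 1.1928 \cdot 10^{13}$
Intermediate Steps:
$w{\left(N \right)} = \frac{185 + N}{\frac{1}{2 N} + \frac{N + \frac{1}{N}}{2 N}}$ ($w{\left(N \right)} = \frac{185 + N}{\frac{N + \frac{1}{N}}{2 N} + \frac{1}{2 N}} = \frac{185 + N}{\frac{1}{2 N} + \frac{N + \frac{1}{N}}{2 N}}$)
$\left(3626414 + w{\left(1143 \right)}\right) \left(1025290 + 2261496\right) = \left(3626414 + \frac{2 \cdot 1143^{2} \left(185 + 1143\right)}{1 + 1143 + 1143^{2}}\right) \left(1025290 + 2261496\right) = \left(3626414 + 2 \cdot 1306449 \frac{1}{1 + 1143 + 1306449} \cdot 1328\right) 3286786 = \left(3626414 + 2 \cdot 1306449 \cdot \frac{1}{1307593} \cdot 1328\right) 3286786 = \left(3626414 + \frac{3469928544}{1307593}\right) 3286786 = \frac{4745343490046}{1307593} \cdot 3286786 = \frac{15596928548274332156}{1307593}$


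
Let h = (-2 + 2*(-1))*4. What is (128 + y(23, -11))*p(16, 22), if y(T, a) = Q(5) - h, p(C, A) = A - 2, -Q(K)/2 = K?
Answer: 2680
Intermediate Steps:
Q(K) = -2*K
p(C, A) = -2 + A
h = -16 (h = (-2 - 2)*4 = -4*4 = -16)
y(T, a) = 6 (y(T, a) = -2*5 - 1*(-16) = -10 + 16 = 6)
(128 + y(23, -11))*p(16, 22) = (128 + 6)*(-2 + 22) = 134*20 = 2680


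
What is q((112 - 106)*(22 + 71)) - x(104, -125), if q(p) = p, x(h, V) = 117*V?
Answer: 15183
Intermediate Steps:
q((112 - 106)*(22 + 71)) - x(104, -125) = (112 - 106)*(22 + 71) - 117*(-125) = 6*93 - 1*(-14625) = 558 + 14625 = 15183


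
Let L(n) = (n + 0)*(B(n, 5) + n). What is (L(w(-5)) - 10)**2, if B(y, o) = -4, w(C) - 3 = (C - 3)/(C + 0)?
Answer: 32761/625 ≈ 52.418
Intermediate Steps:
w(C) = 3 + (-3 + C)/C (w(C) = 3 + (C - 3)/(C + 0) = 3 + (-3 + C)/C)
L(n) = n*(-4 + n) (L(n) = (n + 0)*(-4 + n) = n*(-4 + n))
(L(w(-5)) - 10)**2 = ((4 - 3/(-5))*(-4 + (4 - 3/(-5))) - 10)**2 = ((4 - 3*(-1/5))*(-4 + (4 - 3*(-1/5))) - 10)**2 = ((4 + 3/5)*(-4 + (4 + 3/5)) - 10)**2 = (23*(-4 + 23/5)/5 - 10)**2 = ((23/5)*(3/5) - 10)**2 = (69/25 - 10)**2 = (-181/25)**2 = 32761/625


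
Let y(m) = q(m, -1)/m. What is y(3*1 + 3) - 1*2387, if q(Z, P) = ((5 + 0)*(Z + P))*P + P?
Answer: -7174/3 ≈ -2391.3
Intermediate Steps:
q(Z, P) = P + P*(5*P + 5*Z) (q(Z, P) = (5*(P + Z))*P + P = (5*P + 5*Z)*P + P = P*(5*P + 5*Z) + P = P + P*(5*P + 5*Z))
y(m) = (4 - 5*m)/m (y(m) = (-(1 + 5*(-1) + 5*m))/m = (-(1 - 5 + 5*m))/m = (-(-4 + 5*m))/m = (4 - 5*m)/m)
y(3*1 + 3) - 1*2387 = (-5 + 4/(3*1 + 3)) - 1*2387 = (-5 + 4/(3 + 3)) - 2387 = (-5 + 4/6) - 2387 = (-5 + 4*(⅙)) - 2387 = (-5 + ⅔) - 2387 = -13/3 - 2387 = -7174/3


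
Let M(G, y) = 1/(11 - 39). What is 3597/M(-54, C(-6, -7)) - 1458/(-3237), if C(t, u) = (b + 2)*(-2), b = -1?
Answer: -108672078/1079 ≈ -1.0072e+5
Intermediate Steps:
C(t, u) = -2 (C(t, u) = (-1 + 2)*(-2) = 1*(-2) = -2)
M(G, y) = -1/28 (M(G, y) = 1/(-28) = -1/28)
3597/M(-54, C(-6, -7)) - 1458/(-3237) = 3597/(-1/28) - 1458/(-3237) = 3597*(-28) - 1458*(-1/3237) = -100716 + 486/1079 = -108672078/1079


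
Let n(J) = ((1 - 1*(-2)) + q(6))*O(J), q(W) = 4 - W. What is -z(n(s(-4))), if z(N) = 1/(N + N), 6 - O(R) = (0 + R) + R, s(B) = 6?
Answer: 1/12 ≈ 0.083333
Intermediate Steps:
O(R) = 6 - 2*R (O(R) = 6 - ((0 + R) + R) = 6 - (R + R) = 6 - 2*R)
n(J) = 6 - 2*J (n(J) = ((1 - 1*(-2)) + (4 - 1*6))*(6 - 2*J) = ((1 + 2) + (4 - 6))*(6 - 2*J) = (3 - 2)*(6 - 2*J) = 1*(6 - 2*J) = 6 - 2*J)
z(N) = 1/(2*N)
-z(n(s(-4))) = -1/(2*(6 - 2*6)) = -1/(2*(6 - 12)) = -1/(2*(-6)) = -(-1)/(2*6) = -1*(-1/12) = 1/12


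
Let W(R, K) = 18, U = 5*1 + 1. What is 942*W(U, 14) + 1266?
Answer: 18222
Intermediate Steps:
U = 6 (U = 5 + 1 = 6)
942*W(U, 14) + 1266 = 942*18 + 1266 = 16956 + 1266 = 18222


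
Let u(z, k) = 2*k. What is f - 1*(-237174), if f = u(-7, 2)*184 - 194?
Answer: 237716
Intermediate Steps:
f = 542 (f = (2*2)*184 - 194 = 4*184 - 194 = 736 - 194 = 542)
f - 1*(-237174) = 542 - 1*(-237174) = 542 + 237174 = 237716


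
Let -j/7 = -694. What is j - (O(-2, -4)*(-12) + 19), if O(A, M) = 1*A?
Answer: 4815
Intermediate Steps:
j = 4858 (j = -7*(-694) = 4858)
O(A, M) = A
j - (O(-2, -4)*(-12) + 19) = 4858 - (-2*(-12) + 19) = 4858 - (24 + 19) = 4858 - 1*43 = 4858 - 43 = 4815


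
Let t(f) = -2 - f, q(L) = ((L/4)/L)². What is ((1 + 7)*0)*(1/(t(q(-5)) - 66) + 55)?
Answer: 0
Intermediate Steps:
q(L) = 1/16 (q(L) = ((L*(¼))/L)² = ((L/4)/L)² = (¼)² = 1/16)
((1 + 7)*0)*(1/(t(q(-5)) - 66) + 55) = ((1 + 7)*0)*(1/((-2 - 1*1/16) - 66) + 55) = (8*0)*(1/((-2 - 1/16) - 66) + 55) = 0*(1/(-33/16 - 66) + 55) = 0*(1/(-1089/16) + 55) = 0*(-16/1089 + 55) = 0*(59879/1089) = 0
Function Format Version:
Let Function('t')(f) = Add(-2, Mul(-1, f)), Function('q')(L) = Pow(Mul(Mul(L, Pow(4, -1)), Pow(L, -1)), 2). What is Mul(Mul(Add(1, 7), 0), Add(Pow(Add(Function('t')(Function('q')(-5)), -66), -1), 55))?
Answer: 0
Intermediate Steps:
Function('q')(L) = Rational(1, 16) (Function('q')(L) = Pow(Mul(Mul(L, Rational(1, 4)), Pow(L, -1)), 2) = Pow(Mul(Mul(Rational(1, 4), L), Pow(L, -1)), 2) = Pow(Rational(1, 4), 2) = Rational(1, 16))
Mul(Mul(Add(1, 7), 0), Add(Pow(Add(Function('t')(Function('q')(-5)), -66), -1), 55)) = Mul(Mul(Add(1, 7), 0), Add(Pow(Add(Add(-2, Mul(-1, Rational(1, 16))), -66), -1), 55)) = Mul(Mul(8, 0), Add(Pow(Add(Add(-2, Rational(-1, 16)), -66), -1), 55)) = Mul(0, Add(Pow(Add(Rational(-33, 16), -66), -1), 55)) = Mul(0, Add(Pow(Rational(-1089, 16), -1), 55)) = Mul(0, Add(Rational(-16, 1089), 55)) = Mul(0, Rational(59879, 1089)) = 0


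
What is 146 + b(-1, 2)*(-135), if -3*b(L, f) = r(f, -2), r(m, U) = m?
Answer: 236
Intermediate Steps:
b(L, f) = -f/3
146 + b(-1, 2)*(-135) = 146 - ⅓*2*(-135) = 146 - ⅔*(-135) = 146 + 90 = 236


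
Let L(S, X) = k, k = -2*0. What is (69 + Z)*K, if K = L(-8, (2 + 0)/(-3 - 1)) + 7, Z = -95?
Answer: -182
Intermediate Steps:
k = 0
L(S, X) = 0
K = 7 (K = 0 + 7 = 7)
(69 + Z)*K = (69 - 95)*7 = -26*7 = -182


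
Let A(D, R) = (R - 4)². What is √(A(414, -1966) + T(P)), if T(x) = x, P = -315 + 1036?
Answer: √3881621 ≈ 1970.2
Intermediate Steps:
A(D, R) = (-4 + R)²
P = 721
√(A(414, -1966) + T(P)) = √((-4 - 1966)² + 721) = √((-1970)² + 721) = √(3880900 + 721) = √3881621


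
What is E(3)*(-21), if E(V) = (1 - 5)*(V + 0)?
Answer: 252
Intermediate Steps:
E(V) = -4*V
E(3)*(-21) = -4*3*(-21) = -12*(-21) = 252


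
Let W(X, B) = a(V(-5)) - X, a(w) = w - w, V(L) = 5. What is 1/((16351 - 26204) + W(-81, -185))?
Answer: -1/9772 ≈ -0.00010233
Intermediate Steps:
a(w) = 0
W(X, B) = -X (W(X, B) = 0 - X = -X)
1/((16351 - 26204) + W(-81, -185)) = 1/((16351 - 26204) - 1*(-81)) = 1/(-9853 + 81) = 1/(-9772) = -1/9772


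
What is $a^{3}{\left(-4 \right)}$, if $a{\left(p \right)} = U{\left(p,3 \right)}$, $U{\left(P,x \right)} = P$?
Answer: $-64$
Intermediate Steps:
$a{\left(p \right)} = p$
$a^{3}{\left(-4 \right)} = \left(-4\right)^{3} = -64$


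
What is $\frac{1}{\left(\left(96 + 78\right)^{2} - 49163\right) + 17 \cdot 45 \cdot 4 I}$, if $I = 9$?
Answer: $\frac{1}{8653} \approx 0.00011557$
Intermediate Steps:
$\frac{1}{\left(\left(96 + 78\right)^{2} - 49163\right) + 17 \cdot 45 \cdot 4 I} = \frac{1}{\left(\left(96 + 78\right)^{2} - 49163\right) + 17 \cdot 45 \cdot 4 \cdot 9} = \frac{1}{\left(174^{2} - 49163\right) + 765 \cdot 36} = \frac{1}{\left(30276 - 49163\right) + 27540} = \frac{1}{-18887 + 27540} = \frac{1}{8653}$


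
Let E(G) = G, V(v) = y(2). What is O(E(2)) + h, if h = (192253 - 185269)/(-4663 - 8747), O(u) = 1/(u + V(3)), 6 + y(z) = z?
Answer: -1521/1490 ≈ -1.0208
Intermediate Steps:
y(z) = -6 + z
V(v) = -4 (V(v) = -6 + 2 = -4)
O(u) = 1/(-4 + u) (O(u) = 1/(u - 4) = 1/(-4 + u))
h = -388/745 (h = 6984/(-13410) = 6984*(-1/13410) = -388/745 ≈ -0.52081)
O(E(2)) + h = 1/(-4 + 2) - 388/745 = 1/(-2) - 388/745 = -1/2 - 388/745 = -1521/1490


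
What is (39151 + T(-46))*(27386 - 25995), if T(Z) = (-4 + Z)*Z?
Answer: 57658341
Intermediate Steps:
T(Z) = Z*(-4 + Z)
(39151 + T(-46))*(27386 - 25995) = (39151 - 46*(-4 - 46))*(27386 - 25995) = (39151 - 46*(-50))*1391 = (39151 + 2300)*1391 = 41451*1391 = 57658341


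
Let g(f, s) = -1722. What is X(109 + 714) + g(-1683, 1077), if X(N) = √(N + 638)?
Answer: -1722 + √1461 ≈ -1683.8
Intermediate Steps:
X(N) = √(638 + N)
X(109 + 714) + g(-1683, 1077) = √(638 + (109 + 714)) - 1722 = √(638 + 823) - 1722 = √1461 - 1722 = -1722 + √1461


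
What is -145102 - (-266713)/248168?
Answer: -36009406423/248168 ≈ -1.4510e+5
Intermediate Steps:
-145102 - (-266713)/248168 = -145102 - 1*(-266713/248168) = -145102 + 266713/248168 = -36009406423/248168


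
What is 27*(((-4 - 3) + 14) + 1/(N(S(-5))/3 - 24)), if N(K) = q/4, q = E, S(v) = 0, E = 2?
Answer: 26865/143 ≈ 187.87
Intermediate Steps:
q = 2
N(K) = ½ (N(K) = 2/4 = 2*(¼) = ½)
27*(((-4 - 3) + 14) + 1/(N(S(-5))/3 - 24)) = 27*(((-4 - 3) + 14) + 1/((½)/3 - 24)) = 27*((-7 + 14) + 1/((½)*(⅓) - 24)) = 27*(7 + 1/(⅙ - 24)) = 27*(7 + 1/(-143/6)) = 27*(7 - 6/143) = 27*(995/143) = 26865/143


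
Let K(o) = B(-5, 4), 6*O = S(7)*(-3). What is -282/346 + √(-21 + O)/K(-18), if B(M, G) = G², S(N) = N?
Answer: -141/173 + 7*I*√2/32 ≈ -0.81503 + 0.30936*I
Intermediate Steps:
O = -7/2 (O = (7*(-3))/6 = (⅙)*(-21) = -7/2 ≈ -3.5000)
K(o) = 16 (K(o) = 4² = 16)
-282/346 + √(-21 + O)/K(-18) = -282/346 + √(-21 - 7/2)/16 = -282*1/346 + √(-49/2)*(1/16) = -141/173 + (7*I*√2/2)*(1/16) = -141/173 + 7*I*√2/32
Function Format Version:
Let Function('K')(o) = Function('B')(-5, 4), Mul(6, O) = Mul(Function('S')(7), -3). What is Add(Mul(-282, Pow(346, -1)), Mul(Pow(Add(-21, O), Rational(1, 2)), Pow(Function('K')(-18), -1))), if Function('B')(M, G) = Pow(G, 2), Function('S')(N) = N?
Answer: Add(Rational(-141, 173), Mul(Rational(7, 32), I, Pow(2, Rational(1, 2)))) ≈ Add(-0.81503, Mul(0.30936, I))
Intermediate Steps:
O = Rational(-7, 2) (O = Mul(Rational(1, 6), Mul(7, -3)) = Mul(Rational(1, 6), -21) = Rational(-7, 2) ≈ -3.5000)
Function('K')(o) = 16 (Function('K')(o) = Pow(4, 2) = 16)
Add(Mul(-282, Pow(346, -1)), Mul(Pow(Add(-21, O), Rational(1, 2)), Pow(Function('K')(-18), -1))) = Add(Mul(-282, Pow(346, -1)), Mul(Pow(Add(-21, Rational(-7, 2)), Rational(1, 2)), Pow(16, -1))) = Add(Mul(-282, Rational(1, 346)), Mul(Pow(Rational(-49, 2), Rational(1, 2)), Rational(1, 16))) = Add(Rational(-141, 173), Mul(Mul(Rational(7, 2), I, Pow(2, Rational(1, 2))), Rational(1, 16))) = Add(Rational(-141, 173), Mul(Rational(7, 32), I, Pow(2, Rational(1, 2))))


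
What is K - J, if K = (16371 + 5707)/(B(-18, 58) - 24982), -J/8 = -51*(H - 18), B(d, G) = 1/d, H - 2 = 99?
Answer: -15228259332/449677 ≈ -33865.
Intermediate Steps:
H = 101 (H = 2 + 99 = 101)
J = 33864 (J = -(-408)*(101 - 18) = -(-408)*83 = -8*(-4233) = 33864)
K = -397404/449677 (K = (16371 + 5707)/(1/(-18) - 24982) = 22078/(-1/18 - 24982) = 22078/(-449677/18) = 22078*(-18/449677) = -397404/449677 ≈ -0.88375)
K - J = -397404/449677 - 1*33864 = -397404/449677 - 33864 = -15228259332/449677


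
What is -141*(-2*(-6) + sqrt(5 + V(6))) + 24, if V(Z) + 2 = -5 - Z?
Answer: -1668 - 282*I*sqrt(2) ≈ -1668.0 - 398.81*I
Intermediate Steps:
V(Z) = -7 - Z (V(Z) = -2 + (-5 - Z) = -7 - Z)
-141*(-2*(-6) + sqrt(5 + V(6))) + 24 = -141*(-2*(-6) + sqrt(5 + (-7 - 1*6))) + 24 = -141*(12 + sqrt(5 + (-7 - 6))) + 24 = -141*(12 + sqrt(5 - 13)) + 24 = -141*(12 + sqrt(-8)) + 24 = -141*(12 + 2*I*sqrt(2)) + 24 = (-1692 - 282*I*sqrt(2)) + 24 = -1668 - 282*I*sqrt(2)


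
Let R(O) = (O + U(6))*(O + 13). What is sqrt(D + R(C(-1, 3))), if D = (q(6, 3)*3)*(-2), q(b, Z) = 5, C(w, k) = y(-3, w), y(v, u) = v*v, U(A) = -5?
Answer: sqrt(58) ≈ 7.6158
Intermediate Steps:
y(v, u) = v**2
C(w, k) = 9 (C(w, k) = (-3)**2 = 9)
R(O) = (-5 + O)*(13 + O) (R(O) = (O - 5)*(O + 13) = (-5 + O)*(13 + O))
D = -30 (D = (5*3)*(-2) = 15*(-2) = -30)
sqrt(D + R(C(-1, 3))) = sqrt(-30 + (-65 + 9**2 + 8*9)) = sqrt(-30 + (-65 + 81 + 72)) = sqrt(-30 + 88) = sqrt(58)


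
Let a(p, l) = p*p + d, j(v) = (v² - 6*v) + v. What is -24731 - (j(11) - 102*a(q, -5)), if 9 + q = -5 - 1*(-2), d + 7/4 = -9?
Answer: -22411/2 ≈ -11206.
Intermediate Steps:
d = -43/4 (d = -7/4 - 9 = -43/4 ≈ -10.750)
q = -12 (q = -9 + (-5 - 1*(-2)) = -9 + (-5 + 2) = -9 - 3 = -12)
j(v) = v² - 5*v
a(p, l) = -43/4 + p² (a(p, l) = p*p - 43/4 = p² - 43/4 = -43/4 + p²)
-24731 - (j(11) - 102*a(q, -5)) = -24731 - (11*(-5 + 11) - 102*(-43/4 + (-12)²)) = -24731 - (11*6 - 102*(-43/4 + 144)) = -24731 - (66 - 102*533/4) = -24731 - (66 - 27183/2) = -24731 - 1*(-27051/2) = -24731 + 27051/2 = -22411/2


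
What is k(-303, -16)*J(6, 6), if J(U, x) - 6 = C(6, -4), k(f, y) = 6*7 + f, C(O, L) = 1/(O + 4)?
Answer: -15921/10 ≈ -1592.1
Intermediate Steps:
C(O, L) = 1/(4 + O)
k(f, y) = 42 + f
J(U, x) = 61/10 (J(U, x) = 6 + 1/(4 + 6) = 6 + 1/10 = 6 + ⅒ = 61/10)
k(-303, -16)*J(6, 6) = (42 - 303)*(61/10) = -261*61/10 = -15921/10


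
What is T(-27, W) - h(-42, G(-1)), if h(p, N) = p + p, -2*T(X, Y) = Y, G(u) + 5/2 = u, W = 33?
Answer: 135/2 ≈ 67.500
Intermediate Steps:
G(u) = -5/2 + u
T(X, Y) = -Y/2
h(p, N) = 2*p
T(-27, W) - h(-42, G(-1)) = -1/2*33 - 2*(-42) = -33/2 - 1*(-84) = -33/2 + 84 = 135/2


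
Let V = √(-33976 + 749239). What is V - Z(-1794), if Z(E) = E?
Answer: 1794 + √715263 ≈ 2639.7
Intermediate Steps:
V = √715263 ≈ 845.73
V - Z(-1794) = √715263 - 1*(-1794) = √715263 + 1794 = 1794 + √715263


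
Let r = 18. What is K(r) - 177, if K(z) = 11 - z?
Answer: -184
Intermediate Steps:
K(r) - 177 = (11 - 1*18) - 177 = (11 - 18) - 177 = -7 - 177 = -184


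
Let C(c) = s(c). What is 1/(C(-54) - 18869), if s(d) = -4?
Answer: -1/18873 ≈ -5.2986e-5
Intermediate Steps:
C(c) = -4
1/(C(-54) - 18869) = 1/(-4 - 18869) = 1/(-18873) = -1/18873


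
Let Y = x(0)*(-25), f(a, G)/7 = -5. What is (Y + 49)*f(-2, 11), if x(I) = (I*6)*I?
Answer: -1715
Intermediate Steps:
f(a, G) = -35 (f(a, G) = 7*(-5) = -35)
x(I) = 6*I² (x(I) = (6*I)*I = 6*I²)
Y = 0 (Y = (6*0²)*(-25) = (6*0)*(-25) = 0*(-25) = 0)
(Y + 49)*f(-2, 11) = (0 + 49)*(-35) = 49*(-35) = -1715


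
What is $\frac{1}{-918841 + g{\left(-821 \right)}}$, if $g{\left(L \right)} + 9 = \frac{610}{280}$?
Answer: $- \frac{28}{25727739} \approx -1.0883 \cdot 10^{-6}$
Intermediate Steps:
$g{\left(L \right)} = - \frac{191}{28}$ ($g{\left(L \right)} = -9 + \frac{610}{280} = -9 + 610 \cdot \frac{1}{280} = -9 + \frac{61}{28} = - \frac{191}{28}$)
$\frac{1}{-918841 + g{\left(-821 \right)}} = \frac{1}{-918841 - \frac{191}{28}} = \frac{1}{- \frac{25727739}{28}} = - \frac{28}{25727739}$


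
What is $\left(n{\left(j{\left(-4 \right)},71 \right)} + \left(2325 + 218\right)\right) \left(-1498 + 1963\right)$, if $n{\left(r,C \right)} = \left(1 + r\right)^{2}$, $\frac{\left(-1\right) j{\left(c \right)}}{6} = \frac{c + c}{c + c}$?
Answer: $1194120$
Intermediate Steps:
$j{\left(c \right)} = -6$ ($j{\left(c \right)} = - 6 \frac{c + c}{c + c} = - 6 \frac{2 c}{2 c} = - 6 \cdot 2 c \frac{1}{2 c} = \left(-6\right) 1 = -6$)
$\left(n{\left(j{\left(-4 \right)},71 \right)} + \left(2325 + 218\right)\right) \left(-1498 + 1963\right) = \left(\left(1 - 6\right)^{2} + \left(2325 + 218\right)\right) \left(-1498 + 1963\right) = \left(\left(-5\right)^{2} + 2543\right) 465 = \left(25 + 2543\right) 465 = 2568 \cdot 465 = 1194120$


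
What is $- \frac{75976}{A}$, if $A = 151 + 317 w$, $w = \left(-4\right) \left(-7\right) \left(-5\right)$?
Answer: $\frac{75976}{44229} \approx 1.7178$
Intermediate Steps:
$w = -140$ ($w = 28 \left(-5\right) = -140$)
$A = -44229$ ($A = 151 + 317 \left(-140\right) = 151 - 44380 = -44229$)
$- \frac{75976}{A} = - \frac{75976}{-44229} = \left(-75976\right) \left(- \frac{1}{44229}\right) = \frac{75976}{44229}$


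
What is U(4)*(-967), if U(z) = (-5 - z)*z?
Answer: 34812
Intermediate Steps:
U(z) = z*(-5 - z)
U(4)*(-967) = -1*4*(5 + 4)*(-967) = -1*4*9*(-967) = -36*(-967) = 34812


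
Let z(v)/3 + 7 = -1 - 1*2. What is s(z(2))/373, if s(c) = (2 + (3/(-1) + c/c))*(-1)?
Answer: 0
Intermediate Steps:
z(v) = -30 (z(v) = -21 + 3*(-1 - 1*2) = -21 + 3*(-1 - 2) = -21 + 3*(-3) = -21 - 9 = -30)
s(c) = 0 (s(c) = (2 + (3*(-1) + 1))*(-1) = (2 + (-3 + 1))*(-1) = (2 - 2)*(-1) = 0*(-1) = 0)
s(z(2))/373 = 0/373 = 0*(1/373) = 0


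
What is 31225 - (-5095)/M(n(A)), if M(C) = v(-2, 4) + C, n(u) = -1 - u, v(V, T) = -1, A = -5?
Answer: 98770/3 ≈ 32923.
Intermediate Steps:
M(C) = -1 + C
31225 - (-5095)/M(n(A)) = 31225 - (-5095)/(-1 + (-1 - 1*(-5))) = 31225 - (-5095)/(-1 + (-1 + 5)) = 31225 - (-5095)/(-1 + 4) = 31225 - (-5095)/3 = 31225 - 1*(-5095/3) = 31225 + 5095/3 = 98770/3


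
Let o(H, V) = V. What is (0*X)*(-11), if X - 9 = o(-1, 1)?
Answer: 0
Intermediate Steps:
X = 10 (X = 9 + 1 = 10)
(0*X)*(-11) = (0*10)*(-11) = 0*(-11) = 0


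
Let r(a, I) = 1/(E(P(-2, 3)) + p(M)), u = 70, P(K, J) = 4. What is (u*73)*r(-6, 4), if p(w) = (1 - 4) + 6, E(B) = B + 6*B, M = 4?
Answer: 5110/31 ≈ 164.84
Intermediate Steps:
E(B) = 7*B
p(w) = 3 (p(w) = -3 + 6 = 3)
r(a, I) = 1/31 (r(a, I) = 1/(7*4 + 3) = 1/(28 + 3) = 1/31)
(u*73)*r(-6, 4) = (70*73)*(1/31) = 5110*(1/31) = 5110/31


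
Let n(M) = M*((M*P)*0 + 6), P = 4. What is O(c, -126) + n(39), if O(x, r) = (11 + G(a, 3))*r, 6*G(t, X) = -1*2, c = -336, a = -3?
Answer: -1110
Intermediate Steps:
G(t, X) = -⅓ (G(t, X) = (-1*2)/6 = (⅙)*(-2) = -⅓)
O(x, r) = 32*r/3 (O(x, r) = (11 - ⅓)*r = 32*r/3)
n(M) = 6*M (n(M) = M*((M*4)*0 + 6) = M*((4*M)*0 + 6) = M*(0 + 6) = M*6 = 6*M)
O(c, -126) + n(39) = (32/3)*(-126) + 6*39 = -1344 + 234 = -1110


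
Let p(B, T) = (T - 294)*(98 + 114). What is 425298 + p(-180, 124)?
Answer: 389258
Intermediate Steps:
p(B, T) = -62328 + 212*T (p(B, T) = (-294 + T)*212 = -62328 + 212*T)
425298 + p(-180, 124) = 425298 + (-62328 + 212*124) = 425298 + (-62328 + 26288) = 425298 - 36040 = 389258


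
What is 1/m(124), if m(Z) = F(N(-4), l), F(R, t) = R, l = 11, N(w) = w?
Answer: -¼ ≈ -0.25000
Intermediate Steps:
m(Z) = -4
1/m(124) = 1/(-4) = -¼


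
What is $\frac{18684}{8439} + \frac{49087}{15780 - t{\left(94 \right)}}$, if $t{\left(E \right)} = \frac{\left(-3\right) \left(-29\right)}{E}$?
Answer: $\frac{22217257838}{4172334429} \approx 5.3249$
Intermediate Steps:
$t{\left(E \right)} = \frac{87}{E}$
$\frac{18684}{8439} + \frac{49087}{15780 - t{\left(94 \right)}} = \frac{18684}{8439} + \frac{49087}{15780 - \frac{87}{94}} = 18684 \cdot \frac{1}{8439} + \frac{49087}{15780 - 87 \cdot \frac{1}{94}} = \frac{6228}{2813} + \frac{49087}{15780 - \frac{87}{94}} = \frac{6228}{2813} + \frac{49087}{\frac{1483233}{94}} = \frac{6228}{2813} + 49087 \cdot \frac{94}{1483233} = \frac{6228}{2813} + \frac{4614178}{1483233} = \frac{22217257838}{4172334429}$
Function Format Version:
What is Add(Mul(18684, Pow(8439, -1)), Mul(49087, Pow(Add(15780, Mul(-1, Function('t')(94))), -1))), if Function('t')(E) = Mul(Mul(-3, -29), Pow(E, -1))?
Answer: Rational(22217257838, 4172334429) ≈ 5.3249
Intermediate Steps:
Function('t')(E) = Mul(87, Pow(E, -1))
Add(Mul(18684, Pow(8439, -1)), Mul(49087, Pow(Add(15780, Mul(-1, Function('t')(94))), -1))) = Add(Mul(18684, Pow(8439, -1)), Mul(49087, Pow(Add(15780, Mul(-1, Mul(87, Pow(94, -1)))), -1))) = Add(Mul(18684, Rational(1, 8439)), Mul(49087, Pow(Add(15780, Mul(-1, Mul(87, Rational(1, 94)))), -1))) = Add(Rational(6228, 2813), Mul(49087, Pow(Add(15780, Mul(-1, Rational(87, 94))), -1))) = Add(Rational(6228, 2813), Mul(49087, Pow(Add(15780, Rational(-87, 94)), -1))) = Add(Rational(6228, 2813), Mul(49087, Pow(Rational(1483233, 94), -1))) = Add(Rational(6228, 2813), Mul(49087, Rational(94, 1483233))) = Add(Rational(6228, 2813), Rational(4614178, 1483233)) = Rational(22217257838, 4172334429)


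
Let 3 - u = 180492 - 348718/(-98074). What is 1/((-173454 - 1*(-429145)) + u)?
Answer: 49037/3687506115 ≈ 1.3298e-5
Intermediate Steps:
u = -8850813452/49037 (u = 3 - (180492 - 348718/(-98074)) = 3 - (180492 - 348718*(-1/98074)) = 3 - (180492 + 174359/49037) = 3 - 1*8850960563/49037 = 3 - 8850960563/49037 = -8850813452/49037 ≈ -1.8049e+5)
1/((-173454 - 1*(-429145)) + u) = 1/((-173454 - 1*(-429145)) - 8850813452/49037) = 1/((-173454 + 429145) - 8850813452/49037) = 1/(255691 - 8850813452/49037) = 1/(3687506115/49037) = 49037/3687506115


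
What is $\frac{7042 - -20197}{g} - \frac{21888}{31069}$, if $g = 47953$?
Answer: $- \frac{203306773}{1489851757} \approx -0.13646$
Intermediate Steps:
$\frac{7042 - -20197}{g} - \frac{21888}{31069} = \frac{7042 - -20197}{47953} - \frac{21888}{31069} = \left(7042 + 20197\right) \frac{1}{47953} - \frac{21888}{31069} = 27239 \cdot \frac{1}{47953} - \frac{21888}{31069} = \frac{27239}{47953} - \frac{21888}{31069} = - \frac{203306773}{1489851757}$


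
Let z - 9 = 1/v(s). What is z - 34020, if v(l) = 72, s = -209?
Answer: -2448791/72 ≈ -34011.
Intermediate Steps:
z = 649/72 (z = 9 + 1/72 = 649/72 ≈ 9.0139)
z - 34020 = 649/72 - 34020 = -2448791/72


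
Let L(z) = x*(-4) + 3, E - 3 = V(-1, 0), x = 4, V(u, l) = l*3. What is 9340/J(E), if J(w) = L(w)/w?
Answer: -28020/13 ≈ -2155.4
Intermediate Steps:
V(u, l) = 3*l
E = 3 (E = 3 + 3*0 = 3 + 0 = 3)
L(z) = -13 (L(z) = 4*(-4) + 3 = -16 + 3 = -13)
J(w) = -13/w
9340/J(E) = 9340/((-13/3)) = 9340/((-13*1/3)) = 9340/(-13/3) = 9340*(-3/13) = -28020/13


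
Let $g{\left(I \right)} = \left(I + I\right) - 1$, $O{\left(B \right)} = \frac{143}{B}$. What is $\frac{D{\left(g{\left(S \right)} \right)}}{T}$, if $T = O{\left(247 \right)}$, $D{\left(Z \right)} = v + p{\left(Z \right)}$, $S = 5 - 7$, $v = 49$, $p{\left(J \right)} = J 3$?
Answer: $\frac{646}{11} \approx 58.727$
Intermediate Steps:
$p{\left(J \right)} = 3 J$
$S = -2$ ($S = 5 - 7 = -2$)
$g{\left(I \right)} = -1 + 2 I$ ($g{\left(I \right)} = 2 I - 1 = -1 + 2 I$)
$D{\left(Z \right)} = 49 + 3 Z$
$T = \frac{11}{19}$ ($T = \frac{143}{247} = 143 \cdot \frac{1}{247} = \frac{11}{19} \approx 0.57895$)
$\frac{D{\left(g{\left(S \right)} \right)}}{T} = \frac{49 + 3 \left(-1 + 2 \left(-2\right)\right)}{\frac{11}{19}} = \left(49 + 3 \left(-1 - 4\right)\right) \frac{19}{11} = \left(49 + 3 \left(-5\right)\right) \frac{19}{11} = \left(49 - 15\right) \frac{19}{11} = 34 \cdot \frac{19}{11} = \frac{646}{11}$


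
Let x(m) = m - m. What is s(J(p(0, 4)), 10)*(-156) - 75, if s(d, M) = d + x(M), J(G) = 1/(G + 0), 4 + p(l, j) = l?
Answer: -36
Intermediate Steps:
x(m) = 0
p(l, j) = -4 + l
J(G) = 1/G
s(d, M) = d (s(d, M) = d + 0 = d)
s(J(p(0, 4)), 10)*(-156) - 75 = -156/(-4 + 0) - 75 = -156/(-4) - 75 = -¼*(-156) - 75 = 39 - 75 = -36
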